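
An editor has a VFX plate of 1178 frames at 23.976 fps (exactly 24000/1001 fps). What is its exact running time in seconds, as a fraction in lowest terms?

Running time = 1178 ÷ (24000/1001) = 1178 × 1001/24000 = 589589/12000 s.

589589/12000 seconds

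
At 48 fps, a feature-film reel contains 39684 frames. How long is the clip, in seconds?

Running time = 39684 / (48) = 826.75 s.

826.75 seconds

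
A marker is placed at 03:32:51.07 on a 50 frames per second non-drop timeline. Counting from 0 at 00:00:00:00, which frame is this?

Total seconds to the label: (3 × 3600 + 32 × 60 + 51) = 12771.
Frame index = 12771 × 50 + 7 = 638557.

frame 638557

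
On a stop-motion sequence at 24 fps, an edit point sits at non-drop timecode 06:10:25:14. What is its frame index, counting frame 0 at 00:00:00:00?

frame 533414

Total seconds to the label: (6 × 3600 + 10 × 60 + 25) = 22225.
Frame index = 22225 × 24 + 14 = 533414.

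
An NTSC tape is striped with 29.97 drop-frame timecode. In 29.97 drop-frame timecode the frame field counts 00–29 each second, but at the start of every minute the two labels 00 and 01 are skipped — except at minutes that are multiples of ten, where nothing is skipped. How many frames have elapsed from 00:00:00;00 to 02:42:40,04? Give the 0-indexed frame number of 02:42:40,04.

292512

Complete 10-minute blocks: 16, each 17982 frames → 287712.
Remaining 2 whole minutes in the current block: 1800 + 1 × 1798 = 3598 frames.
Within the current minute: 40 × 30 + 4 − 2 = 1202 (labels ;00/;01 skipped at this minute). Total = 287712 + 3598 + 1202 = 292512.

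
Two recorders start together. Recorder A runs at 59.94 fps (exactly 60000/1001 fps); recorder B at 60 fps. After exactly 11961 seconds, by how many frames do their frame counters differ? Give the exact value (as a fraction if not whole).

717660/1001 frames

A emits 60000/1001 × 11961 = 717660000/1001 frames; B emits 60 × 11961 = 717660.
Difference = 717660/1001 frames (≈ 716.9431); B is ahead of A.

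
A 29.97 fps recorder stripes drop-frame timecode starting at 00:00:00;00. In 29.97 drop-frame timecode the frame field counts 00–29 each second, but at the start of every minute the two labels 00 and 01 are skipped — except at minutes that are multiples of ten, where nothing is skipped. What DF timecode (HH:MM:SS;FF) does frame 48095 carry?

00:26:44;23

Each 10-minute DF block holds 10 × 60 × 30 − 9 × 2 = 17982 frames. 48095 ÷ 17982 → 2 full blocks, remainder 12131.
Within the partial block the first minute is 1800 frames and each further minute 1798, so 6 further minute boundaries passed. Total skipped labels = 18 × 2 + 2 × 6 = 48.
Non-drop label index = 48095 + 48 = 48143; at 30 labels/s that is 00:26:44:23, i.e. DF 00:26:44;23.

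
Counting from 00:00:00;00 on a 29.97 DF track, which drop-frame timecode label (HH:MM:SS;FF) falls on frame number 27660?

00:15:22;28

Ten DF minutes hold 17982 frames, so frame 27660 lies in block 1 (frames 17982–35963) with 9678 frames into that block.
The block's first minute is 1800 frames and the rest 1798 each; 9678 frames reaches minute 5, so 1 × 18 + 5 × 2 = 28 labels have been skipped so far.
Adding those back, label number 27660 + 28 = 27688 at 30 labels/s is 922 s + 28 f = 0 h 15 min 22 s frame 28, i.e. 00:15:22;28.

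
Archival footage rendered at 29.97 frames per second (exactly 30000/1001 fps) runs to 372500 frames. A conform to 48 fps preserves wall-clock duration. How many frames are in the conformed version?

596596 frames

Target frames = source frames × (target rate / source rate) = 372500 × (48)/(30000/1001) = 372500 × 1001/625 = 596596.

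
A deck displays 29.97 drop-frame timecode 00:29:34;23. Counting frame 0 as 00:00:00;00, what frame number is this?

As if non-drop at 30 labels/s: (0 × 3600 + 29 × 60 + 34) × 30 + 23 = 53243.
Minute boundaries passed: 29; those not divisible by 10: 29 − 2 = 27; dropped labels = 2 × 27 = 54.
Actual frame index = 53243 − 54 = 53189.

53189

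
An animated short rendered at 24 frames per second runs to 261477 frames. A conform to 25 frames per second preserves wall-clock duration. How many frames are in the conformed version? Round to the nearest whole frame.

272372 frames

Frames at target rate = 261477 × (25) / (24) = 2178975/8 ≈ 272371.875.
Nearest whole frame: 272372.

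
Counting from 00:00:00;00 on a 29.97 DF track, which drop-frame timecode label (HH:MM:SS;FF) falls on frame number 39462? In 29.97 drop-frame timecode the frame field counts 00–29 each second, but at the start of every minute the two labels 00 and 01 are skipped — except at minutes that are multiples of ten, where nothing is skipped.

Ten DF minutes hold 17982 frames, so frame 39462 lies in block 2 (frames 35964–53945) with 3498 frames into that block.
The block's first minute is 1800 frames and the rest 1798 each; 3498 frames reaches minute 1, so 2 × 18 + 1 × 2 = 38 labels have been skipped so far.
Adding those back, label number 39462 + 38 = 39500 at 30 labels/s is 1316 s + 20 f = 0 h 21 min 56 s frame 20, i.e. 00:21:56;20.

00:21:56;20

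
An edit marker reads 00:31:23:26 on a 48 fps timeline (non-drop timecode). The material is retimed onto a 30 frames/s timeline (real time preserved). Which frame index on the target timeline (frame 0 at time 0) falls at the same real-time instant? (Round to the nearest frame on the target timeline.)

frame 56506

Source frame index: (0×3600 + 31×60 + 23) × 48 + 26 = 90410.
Real time: 90410 / (48) = 45205/24 s.
Target frame: (45205/24) × (30) = 226025/4 ≈ 56506.250 → 56506.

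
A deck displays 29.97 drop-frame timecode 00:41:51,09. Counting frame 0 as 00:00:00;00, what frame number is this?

75265

As if non-drop at 30 labels/s: (0 × 3600 + 41 × 60 + 51) × 30 + 9 = 75339.
Minute boundaries passed: 41; those not divisible by 10: 41 − 4 = 37; dropped labels = 2 × 37 = 74.
Actual frame index = 75339 − 74 = 75265.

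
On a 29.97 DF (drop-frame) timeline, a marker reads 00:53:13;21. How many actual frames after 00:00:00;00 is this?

Complete 10-minute blocks: 5, each 17982 frames → 89910.
Remaining 3 whole minutes in the current block: 1800 + 2 × 1798 = 5396 frames.
Within the current minute: 13 × 30 + 21 − 2 = 409 (labels ;00/;01 skipped at this minute). Total = 89910 + 5396 + 409 = 95715.

95715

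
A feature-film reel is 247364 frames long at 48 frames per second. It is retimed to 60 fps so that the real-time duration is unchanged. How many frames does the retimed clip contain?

309205 frames

Target frames = source frames × (target rate / source rate) = 247364 × (60)/(48) = 247364 × 5/4 = 309205.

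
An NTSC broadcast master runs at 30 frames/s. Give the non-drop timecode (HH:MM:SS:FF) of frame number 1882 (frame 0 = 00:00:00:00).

1882 ÷ 30 = 62 full seconds, remainder 22 frames.
62 s = 0 h 1 min 2 s.
Timecode: 00:01:02:22.

00:01:02:22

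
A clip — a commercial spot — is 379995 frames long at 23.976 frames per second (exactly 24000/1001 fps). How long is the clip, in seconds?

Running time = 379995 / (24000/1001) = 15848.958125 s.

15848.958125 seconds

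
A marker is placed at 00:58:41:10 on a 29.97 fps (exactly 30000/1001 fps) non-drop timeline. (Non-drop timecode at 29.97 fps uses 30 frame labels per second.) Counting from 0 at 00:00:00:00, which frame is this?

Total seconds to the label: (0 × 3600 + 58 × 60 + 41) = 3521.
Frame index = 3521 × 30 + 10 = 105640.

105640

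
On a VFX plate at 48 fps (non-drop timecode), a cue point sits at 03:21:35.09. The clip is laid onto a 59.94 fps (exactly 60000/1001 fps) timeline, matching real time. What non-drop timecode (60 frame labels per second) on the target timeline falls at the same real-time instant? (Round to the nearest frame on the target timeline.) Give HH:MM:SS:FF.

03:21:23:06

Source frame index: (3×3600 + 21×60 + 35) × 48 + 9 = 580569.
Real time: 580569 / (48) = 193523/16 s.
Target frame: (193523/16) × (60000/1001) = 65973750/91 ≈ 724986.264 → 724986.
At 60 labels/s: frame 724986 → 03:21:23:06.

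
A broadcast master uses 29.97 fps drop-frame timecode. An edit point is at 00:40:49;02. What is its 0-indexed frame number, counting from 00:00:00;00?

73400

Complete 10-minute blocks: 4, each 17982 frames → 71928.
Remaining 0 whole minutes in the current block: 0 frames.
Within the current minute: 49 × 30 + 2 = 1472. Total = 71928 + 0 + 1472 = 73400.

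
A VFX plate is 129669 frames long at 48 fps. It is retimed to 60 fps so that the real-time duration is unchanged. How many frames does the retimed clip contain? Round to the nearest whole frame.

Frames at target rate = 129669 × (60) / (48) = 648345/4 ≈ 162086.250.
Nearest whole frame: 162086.

162086 frames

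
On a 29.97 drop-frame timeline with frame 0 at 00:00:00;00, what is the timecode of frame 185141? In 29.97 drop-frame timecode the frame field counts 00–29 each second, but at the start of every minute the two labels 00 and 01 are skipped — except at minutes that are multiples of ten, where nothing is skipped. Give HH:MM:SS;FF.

Ten DF minutes hold 17982 frames, so frame 185141 lies in block 10 (frames 179820–197801) with 5321 frames into that block.
The block's first minute is 1800 frames and the rest 1798 each; 5321 frames reaches minute 2, so 10 × 18 + 2 × 2 = 184 labels have been skipped so far.
Adding those back, label number 185141 + 184 = 185325 at 30 labels/s is 6177 s + 15 f = 1 h 42 min 57 s frame 15, i.e. 01:42:57;15.

01:42:57;15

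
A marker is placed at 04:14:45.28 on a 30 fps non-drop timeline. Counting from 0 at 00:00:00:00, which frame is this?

Total seconds to the label: (4 × 3600 + 14 × 60 + 45) = 15285.
Frame index = 15285 × 30 + 28 = 458578.

frame 458578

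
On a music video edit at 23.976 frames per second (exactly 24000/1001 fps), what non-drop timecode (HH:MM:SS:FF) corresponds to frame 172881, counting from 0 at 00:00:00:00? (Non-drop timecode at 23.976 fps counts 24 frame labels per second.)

172881 ÷ 24 = 7203 full seconds, remainder 9 frames.
7203 s = 2 h 0 min 3 s.
Timecode: 02:00:03:09.

02:00:03:09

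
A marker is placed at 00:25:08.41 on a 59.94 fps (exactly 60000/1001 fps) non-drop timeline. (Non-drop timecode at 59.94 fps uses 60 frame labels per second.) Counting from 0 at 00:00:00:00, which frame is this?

frame 90521

Total seconds to the label: (0 × 3600 + 25 × 60 + 8) = 1508.
Frame index = 1508 × 60 + 41 = 90521.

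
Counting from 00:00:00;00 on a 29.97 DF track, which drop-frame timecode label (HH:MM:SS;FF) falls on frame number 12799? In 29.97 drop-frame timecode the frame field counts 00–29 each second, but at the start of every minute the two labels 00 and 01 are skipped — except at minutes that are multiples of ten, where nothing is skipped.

00:07:07;03

Each 10-minute DF block holds 10 × 60 × 30 − 9 × 2 = 17982 frames. 12799 ÷ 17982 → 0 full blocks, remainder 12799.
Within the partial block the first minute is 1800 frames and each further minute 1798, so 7 further minute boundaries passed. Total skipped labels = 18 × 0 + 2 × 7 = 14.
Non-drop label index = 12799 + 14 = 12813; at 30 labels/s that is 00:07:07:03, i.e. DF 00:07:07;03.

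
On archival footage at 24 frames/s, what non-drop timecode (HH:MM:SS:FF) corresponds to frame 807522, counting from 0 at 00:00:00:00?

09:20:46:18

807522 ÷ 24 = 33646 full seconds, remainder 18 frames.
33646 s = 9 h 20 min 46 s.
Timecode: 09:20:46:18.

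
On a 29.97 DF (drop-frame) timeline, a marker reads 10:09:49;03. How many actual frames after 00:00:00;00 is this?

1096575

Complete 10-minute blocks: 60, each 17982 frames → 1078920.
Remaining 9 whole minutes in the current block: 1800 + 8 × 1798 = 16184 frames.
Within the current minute: 49 × 30 + 3 − 2 = 1471 (labels ;00/;01 skipped at this minute). Total = 1078920 + 16184 + 1471 = 1096575.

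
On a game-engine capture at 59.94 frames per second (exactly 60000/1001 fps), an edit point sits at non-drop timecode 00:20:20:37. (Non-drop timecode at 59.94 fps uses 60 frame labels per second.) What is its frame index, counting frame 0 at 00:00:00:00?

73237

Total seconds to the label: (0 × 3600 + 20 × 60 + 20) = 1220.
Frame index = 1220 × 60 + 37 = 73237.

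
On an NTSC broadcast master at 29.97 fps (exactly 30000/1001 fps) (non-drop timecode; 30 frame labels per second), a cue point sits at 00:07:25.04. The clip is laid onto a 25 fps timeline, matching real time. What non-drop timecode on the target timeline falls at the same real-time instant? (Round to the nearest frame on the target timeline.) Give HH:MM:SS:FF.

Source frame index: (0×3600 + 7×60 + 25) × 30 + 4 = 13354.
Real time: 13354 / (30000/1001) = 6683677/15000 s.
Target frame: (6683677/15000) × (25) = 6683677/600 ≈ 11139.462 → 11139.
At 25 labels/s: frame 11139 → 00:07:25:14.

00:07:25:14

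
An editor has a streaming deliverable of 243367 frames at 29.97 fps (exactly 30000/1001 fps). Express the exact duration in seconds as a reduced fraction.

243610367/30000 seconds

Running time = 243367 ÷ (30000/1001) = 243367 × 1001/30000 = 243610367/30000 s.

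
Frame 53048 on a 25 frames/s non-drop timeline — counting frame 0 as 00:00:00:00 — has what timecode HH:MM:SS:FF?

53048 ÷ 25 = 2121 full seconds, remainder 23 frames.
2121 s = 0 h 35 min 21 s.
Timecode: 00:35:21:23.

00:35:21:23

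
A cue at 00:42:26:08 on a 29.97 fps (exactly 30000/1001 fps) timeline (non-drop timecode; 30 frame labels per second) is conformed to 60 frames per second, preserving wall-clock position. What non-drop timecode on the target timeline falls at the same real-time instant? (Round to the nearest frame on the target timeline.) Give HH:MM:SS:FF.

00:42:28:49

Source frame index: (0×3600 + 42×60 + 26) × 30 + 8 = 76388.
Real time: 76388 / (30000/1001) = 19116097/7500 s.
Target frame: (19116097/7500) × (60) = 19116097/125 ≈ 152928.776 → 152929.
At 60 labels/s: frame 152929 → 00:42:28:49.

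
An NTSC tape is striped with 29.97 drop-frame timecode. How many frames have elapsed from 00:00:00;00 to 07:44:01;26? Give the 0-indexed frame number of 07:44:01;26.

834420

Complete 10-minute blocks: 46, each 17982 frames → 827172.
Remaining 4 whole minutes in the current block: 1800 + 3 × 1798 = 7194 frames.
Within the current minute: 1 × 30 + 26 − 2 = 54 (labels ;00/;01 skipped at this minute). Total = 827172 + 7194 + 54 = 834420.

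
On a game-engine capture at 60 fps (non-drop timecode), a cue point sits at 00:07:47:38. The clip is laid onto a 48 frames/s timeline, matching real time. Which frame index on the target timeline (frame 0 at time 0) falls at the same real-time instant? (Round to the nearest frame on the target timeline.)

frame 22446

Source frame index: (0×3600 + 7×60 + 47) × 60 + 38 = 28058.
Real time: 28058 / (60) = 14029/30 s.
Target frame: (14029/30) × (48) = 112232/5 ≈ 22446.400 → 22446.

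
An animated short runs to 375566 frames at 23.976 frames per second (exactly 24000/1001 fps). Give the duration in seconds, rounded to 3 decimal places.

15664.232 seconds

Running time = 375566 × 1001/24000 = 187970783/12000 s ≈ 15664.232 s.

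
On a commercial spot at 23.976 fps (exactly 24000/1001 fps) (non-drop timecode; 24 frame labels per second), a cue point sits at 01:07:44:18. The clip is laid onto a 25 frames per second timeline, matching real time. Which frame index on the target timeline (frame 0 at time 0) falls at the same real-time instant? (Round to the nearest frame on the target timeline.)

Source frame index: (1×3600 + 7×60 + 44) × 24 + 18 = 97554.
Real time: 97554 / (24000/1001) = 16275259/4000 s.
Target frame: (16275259/4000) × (25) = 16275259/160 ≈ 101720.369 → 101720.

frame 101720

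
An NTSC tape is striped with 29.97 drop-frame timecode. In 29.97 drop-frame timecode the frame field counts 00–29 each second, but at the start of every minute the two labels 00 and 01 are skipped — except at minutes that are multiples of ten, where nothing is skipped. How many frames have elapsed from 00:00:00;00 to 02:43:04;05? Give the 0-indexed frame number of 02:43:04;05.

Complete 10-minute blocks: 16, each 17982 frames → 287712.
Remaining 3 whole minutes in the current block: 1800 + 2 × 1798 = 5396 frames.
Within the current minute: 4 × 30 + 5 − 2 = 123 (labels ;00/;01 skipped at this minute). Total = 287712 + 5396 + 123 = 293231.

293231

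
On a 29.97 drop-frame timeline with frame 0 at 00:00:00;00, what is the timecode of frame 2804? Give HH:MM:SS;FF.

00:01:33;16

Ten DF minutes hold 17982 frames, so frame 2804 lies in block 0 (frames 0–17981) with 2804 frames into that block.
The block's first minute is 1800 frames and the rest 1798 each; 2804 frames reaches minute 1, so 0 × 18 + 1 × 2 = 2 labels have been skipped so far.
Adding those back, label number 2804 + 2 = 2806 at 30 labels/s is 93 s + 16 f = 0 h 1 min 33 s frame 16, i.e. 00:01:33;16.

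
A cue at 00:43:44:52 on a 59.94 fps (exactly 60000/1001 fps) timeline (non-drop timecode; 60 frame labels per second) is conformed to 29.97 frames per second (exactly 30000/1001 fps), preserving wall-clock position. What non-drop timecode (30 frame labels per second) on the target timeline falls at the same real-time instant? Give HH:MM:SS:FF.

Source frame index: (0×3600 + 43×60 + 44) × 60 + 52 = 157492.
Real time: 157492 / (60000/1001) = 39412373/15000 s.
Target frame: (39412373/15000) × (30000/1001) = 78746.
At 30 labels/s: frame 78746 → 00:43:44:26.

00:43:44:26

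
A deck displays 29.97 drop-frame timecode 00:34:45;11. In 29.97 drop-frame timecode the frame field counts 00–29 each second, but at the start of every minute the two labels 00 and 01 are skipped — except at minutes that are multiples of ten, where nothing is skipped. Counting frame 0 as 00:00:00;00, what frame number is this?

As if non-drop at 30 labels/s: (0 × 3600 + 34 × 60 + 45) × 30 + 11 = 62561.
Minute boundaries passed: 34; those not divisible by 10: 34 − 3 = 31; dropped labels = 2 × 31 = 62.
Actual frame index = 62561 − 62 = 62499.

62499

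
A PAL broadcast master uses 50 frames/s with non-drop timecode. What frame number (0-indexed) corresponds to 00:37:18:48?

frame 111948

Total seconds to the label: (0 × 3600 + 37 × 60 + 18) = 2238.
Frame index = 2238 × 50 + 48 = 111948.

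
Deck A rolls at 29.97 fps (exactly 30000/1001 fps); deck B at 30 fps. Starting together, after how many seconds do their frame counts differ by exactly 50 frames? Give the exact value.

5005/3 seconds

The gap grows by |30 − 30000/1001| = 30/1001 frames per second.
Time for a 50-frame gap: 50 ÷ (30/1001) = 5005/3 s.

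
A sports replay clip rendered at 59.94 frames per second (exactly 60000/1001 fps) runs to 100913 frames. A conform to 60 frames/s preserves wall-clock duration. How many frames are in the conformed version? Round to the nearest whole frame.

101014 frames

Frames at target rate = 100913 × (60) / (60000/1001) = 101013913/1000 ≈ 101013.913.
Nearest whole frame: 101014.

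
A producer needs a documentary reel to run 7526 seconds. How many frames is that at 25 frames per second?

188150 frames

Frames = 7526 × 25 = 188150.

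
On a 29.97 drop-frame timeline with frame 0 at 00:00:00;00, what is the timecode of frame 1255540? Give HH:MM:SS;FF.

Each 10-minute DF block holds 10 × 60 × 30 − 9 × 2 = 17982 frames. 1255540 ÷ 17982 → 69 full blocks, remainder 14782.
Within the partial block the first minute is 1800 frames and each further minute 1798, so 8 further minute boundaries passed. Total skipped labels = 18 × 69 + 2 × 8 = 1258.
Non-drop label index = 1255540 + 1258 = 1256798; at 30 labels/s that is 11:38:13:08, i.e. DF 11:38:13;08.

11:38:13;08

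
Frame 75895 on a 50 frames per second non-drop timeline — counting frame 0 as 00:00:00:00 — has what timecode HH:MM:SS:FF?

00:25:17:45

75895 ÷ 50 = 1517 full seconds, remainder 45 frames.
1517 s = 0 h 25 min 17 s.
Timecode: 00:25:17:45.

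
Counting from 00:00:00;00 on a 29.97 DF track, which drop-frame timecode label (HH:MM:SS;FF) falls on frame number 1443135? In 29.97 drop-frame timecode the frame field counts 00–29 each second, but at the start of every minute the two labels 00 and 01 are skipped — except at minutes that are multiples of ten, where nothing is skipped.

13:22:32;19

Each 10-minute DF block holds 10 × 60 × 30 − 9 × 2 = 17982 frames. 1443135 ÷ 17982 → 80 full blocks, remainder 4575.
Within the partial block the first minute is 1800 frames and each further minute 1798, so 2 further minute boundaries passed. Total skipped labels = 18 × 80 + 2 × 2 = 1444.
Non-drop label index = 1443135 + 1444 = 1444579; at 30 labels/s that is 13:22:32:19, i.e. DF 13:22:32;19.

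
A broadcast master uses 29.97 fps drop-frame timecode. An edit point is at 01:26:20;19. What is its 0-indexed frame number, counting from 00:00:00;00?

As if non-drop at 30 labels/s: (1 × 3600 + 26 × 60 + 20) × 30 + 19 = 155419.
Minute boundaries passed: 86; those not divisible by 10: 86 − 8 = 78; dropped labels = 2 × 78 = 156.
Actual frame index = 155419 − 156 = 155263.

155263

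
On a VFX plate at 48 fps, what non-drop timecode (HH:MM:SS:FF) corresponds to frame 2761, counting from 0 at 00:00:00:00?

00:00:57:25

2761 ÷ 48 = 57 full seconds, remainder 25 frames.
57 s = 0 h 0 min 57 s.
Timecode: 00:00:57:25.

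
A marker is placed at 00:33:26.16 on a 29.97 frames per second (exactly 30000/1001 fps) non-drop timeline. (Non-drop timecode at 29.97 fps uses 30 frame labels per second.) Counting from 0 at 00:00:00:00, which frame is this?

Total seconds to the label: (0 × 3600 + 33 × 60 + 26) = 2006.
Frame index = 2006 × 30 + 16 = 60196.

60196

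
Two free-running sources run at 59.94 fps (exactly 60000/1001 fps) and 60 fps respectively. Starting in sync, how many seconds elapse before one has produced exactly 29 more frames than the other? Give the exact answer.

29029/60 seconds

The gap grows by |60 − 60000/1001| = 60/1001 frames per second.
Time for a 29-frame gap: 29 ÷ (60/1001) = 29029/60 s.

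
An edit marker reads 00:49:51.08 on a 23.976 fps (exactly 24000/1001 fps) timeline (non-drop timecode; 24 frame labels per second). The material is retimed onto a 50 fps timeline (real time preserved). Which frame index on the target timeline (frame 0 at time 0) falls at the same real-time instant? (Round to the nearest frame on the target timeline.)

Source frame index: (0×3600 + 49×60 + 51) × 24 + 8 = 71792.
Real time: 71792 / (24000/1001) = 4491487/1500 s.
Target frame: (4491487/1500) × (50) = 4491487/30 ≈ 149716.233 → 149716.

frame 149716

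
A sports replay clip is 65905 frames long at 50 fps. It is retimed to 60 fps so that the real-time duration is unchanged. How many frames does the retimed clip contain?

79086 frames

Target frames = source frames × (target rate / source rate) = 65905 × (60)/(50) = 65905 × 6/5 = 79086.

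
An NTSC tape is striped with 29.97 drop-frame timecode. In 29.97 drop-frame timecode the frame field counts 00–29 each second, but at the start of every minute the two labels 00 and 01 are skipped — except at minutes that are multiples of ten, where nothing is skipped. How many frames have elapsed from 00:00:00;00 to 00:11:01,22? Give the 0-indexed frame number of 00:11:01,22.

As if non-drop at 30 labels/s: (0 × 3600 + 11 × 60 + 1) × 30 + 22 = 19852.
Minute boundaries passed: 11; those not divisible by 10: 11 − 1 = 10; dropped labels = 2 × 10 = 20.
Actual frame index = 19852 − 20 = 19832.

19832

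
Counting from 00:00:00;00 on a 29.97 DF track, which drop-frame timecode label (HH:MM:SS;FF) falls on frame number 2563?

00:01:25;15

Ten DF minutes hold 17982 frames, so frame 2563 lies in block 0 (frames 0–17981) with 2563 frames into that block.
The block's first minute is 1800 frames and the rest 1798 each; 2563 frames reaches minute 1, so 0 × 18 + 1 × 2 = 2 labels have been skipped so far.
Adding those back, label number 2563 + 2 = 2565 at 30 labels/s is 85 s + 15 f = 0 h 1 min 25 s frame 15, i.e. 00:01:25;15.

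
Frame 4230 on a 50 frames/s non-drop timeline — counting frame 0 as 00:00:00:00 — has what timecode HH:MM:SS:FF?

00:01:24:30

4230 ÷ 50 = 84 full seconds, remainder 30 frames.
84 s = 0 h 1 min 24 s.
Timecode: 00:01:24:30.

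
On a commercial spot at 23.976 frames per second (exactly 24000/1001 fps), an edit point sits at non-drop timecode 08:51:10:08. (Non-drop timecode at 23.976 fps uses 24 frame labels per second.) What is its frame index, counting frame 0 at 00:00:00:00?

Total seconds to the label: (8 × 3600 + 51 × 60 + 10) = 31870.
Frame index = 31870 × 24 + 8 = 764888.

764888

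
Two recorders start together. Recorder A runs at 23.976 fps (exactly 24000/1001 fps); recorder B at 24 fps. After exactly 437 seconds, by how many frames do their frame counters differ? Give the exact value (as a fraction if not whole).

10488/1001 frames

A emits 24000/1001 × 437 = 10488000/1001 frames; B emits 24 × 437 = 10488.
Difference = 10488/1001 frames (≈ 10.4775); B is ahead of A.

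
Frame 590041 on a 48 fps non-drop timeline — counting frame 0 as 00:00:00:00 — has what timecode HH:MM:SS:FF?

03:24:52:25

590041 ÷ 48 = 12292 full seconds, remainder 25 frames.
12292 s = 3 h 24 min 52 s.
Timecode: 03:24:52:25.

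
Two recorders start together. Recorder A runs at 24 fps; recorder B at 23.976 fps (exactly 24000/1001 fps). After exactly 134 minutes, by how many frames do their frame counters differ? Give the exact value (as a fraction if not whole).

192960/1001 frames

134 min = 8040 s.
A emits 24 × 8040 = 192960 frames; B emits 24000/1001 × 8040 = 192960000/1001.
Difference = 192960/1001 frames (≈ 192.7672); B is behind A.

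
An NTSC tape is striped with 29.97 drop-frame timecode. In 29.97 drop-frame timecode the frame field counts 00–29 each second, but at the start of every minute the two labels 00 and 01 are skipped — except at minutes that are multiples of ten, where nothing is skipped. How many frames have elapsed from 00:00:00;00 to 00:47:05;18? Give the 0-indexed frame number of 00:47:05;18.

Complete 10-minute blocks: 4, each 17982 frames → 71928.
Remaining 7 whole minutes in the current block: 1800 + 6 × 1798 = 12588 frames.
Within the current minute: 5 × 30 + 18 − 2 = 166 (labels ;00/;01 skipped at this minute). Total = 71928 + 12588 + 166 = 84682.

84682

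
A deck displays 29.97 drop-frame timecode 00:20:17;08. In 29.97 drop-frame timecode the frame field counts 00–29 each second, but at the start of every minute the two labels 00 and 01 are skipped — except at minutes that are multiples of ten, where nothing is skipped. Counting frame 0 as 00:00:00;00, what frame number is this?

36482

As if non-drop at 30 labels/s: (0 × 3600 + 20 × 60 + 17) × 30 + 8 = 36518.
Minute boundaries passed: 20; those not divisible by 10: 20 − 2 = 18; dropped labels = 2 × 18 = 36.
Actual frame index = 36518 − 36 = 36482.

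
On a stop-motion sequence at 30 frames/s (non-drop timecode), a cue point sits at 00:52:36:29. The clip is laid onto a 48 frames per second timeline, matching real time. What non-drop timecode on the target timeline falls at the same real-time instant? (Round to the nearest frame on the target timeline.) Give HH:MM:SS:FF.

00:52:36:46

Source frame index: (0×3600 + 52×60 + 36) × 30 + 29 = 94709.
Real time: 94709 / (30) = 94709/30 s.
Target frame: (94709/30) × (48) = 757672/5 ≈ 151534.400 → 151534.
At 48 labels/s: frame 151534 → 00:52:36:46.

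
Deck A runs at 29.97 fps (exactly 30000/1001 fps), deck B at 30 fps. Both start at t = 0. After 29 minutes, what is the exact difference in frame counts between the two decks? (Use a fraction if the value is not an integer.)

29 min = 1740 s.
A emits 30000/1001 × 1740 = 52200000/1001 frames; B emits 30 × 1740 = 52200.
Difference = 52200/1001 frames (≈ 52.1479); B is ahead of A.

52200/1001 frames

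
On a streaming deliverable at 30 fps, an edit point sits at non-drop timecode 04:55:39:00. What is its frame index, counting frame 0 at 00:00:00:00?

Total seconds to the label: (4 × 3600 + 55 × 60 + 39) = 17739.
Frame index = 17739 × 30 + 0 = 532170.

532170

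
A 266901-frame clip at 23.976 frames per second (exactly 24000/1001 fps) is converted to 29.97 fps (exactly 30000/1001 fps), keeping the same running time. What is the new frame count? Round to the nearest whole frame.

Frames at target rate = 266901 × (30000/1001) / (24000/1001) = 1334505/4 ≈ 333626.250.
Nearest whole frame: 333626.

333626 frames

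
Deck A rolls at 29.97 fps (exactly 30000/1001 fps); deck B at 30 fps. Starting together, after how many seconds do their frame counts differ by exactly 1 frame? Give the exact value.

1001/30 seconds

The gap grows by |30 − 30000/1001| = 30/1001 frames per second.
Time for a 1-frame gap: 1 ÷ (30/1001) = 1001/30 s.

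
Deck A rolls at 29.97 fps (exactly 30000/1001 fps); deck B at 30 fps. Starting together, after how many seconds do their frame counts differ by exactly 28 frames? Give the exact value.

14014/15 seconds

The gap grows by |30 − 30000/1001| = 30/1001 frames per second.
Time for a 28-frame gap: 28 ÷ (30/1001) = 14014/15 s.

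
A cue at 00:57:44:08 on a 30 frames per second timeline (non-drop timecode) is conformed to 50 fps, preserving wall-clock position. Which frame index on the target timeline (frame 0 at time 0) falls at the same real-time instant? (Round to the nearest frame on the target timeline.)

Source frame index: (0×3600 + 57×60 + 44) × 30 + 8 = 103928.
Real time: 103928 / (30) = 51964/15 s.
Target frame: (51964/15) × (50) = 519640/3 ≈ 173213.333 → 173213.

frame 173213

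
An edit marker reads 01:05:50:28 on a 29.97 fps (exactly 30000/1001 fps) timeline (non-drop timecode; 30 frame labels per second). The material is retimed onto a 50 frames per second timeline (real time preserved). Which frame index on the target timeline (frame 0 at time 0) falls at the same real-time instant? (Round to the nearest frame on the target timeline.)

Source frame index: (1×3600 + 5×60 + 50) × 30 + 28 = 118528.
Real time: 118528 / (30000/1001) = 7415408/1875 s.
Target frame: (7415408/1875) × (50) = 14830816/75 ≈ 197744.213 → 197744.

frame 197744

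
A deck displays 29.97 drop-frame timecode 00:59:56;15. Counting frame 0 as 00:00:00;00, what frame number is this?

107787

Complete 10-minute blocks: 5, each 17982 frames → 89910.
Remaining 9 whole minutes in the current block: 1800 + 8 × 1798 = 16184 frames.
Within the current minute: 56 × 30 + 15 − 2 = 1693 (labels ;00/;01 skipped at this minute). Total = 89910 + 16184 + 1693 = 107787.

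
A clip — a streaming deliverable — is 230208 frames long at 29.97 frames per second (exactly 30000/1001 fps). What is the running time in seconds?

7681.2736 seconds

Running time = 230208 / (30000/1001) = 7681.2736 s.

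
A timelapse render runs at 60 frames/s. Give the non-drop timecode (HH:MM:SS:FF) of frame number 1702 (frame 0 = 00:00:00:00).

00:00:28:22

1702 ÷ 60 = 28 full seconds, remainder 22 frames.
28 s = 0 h 0 min 28 s.
Timecode: 00:00:28:22.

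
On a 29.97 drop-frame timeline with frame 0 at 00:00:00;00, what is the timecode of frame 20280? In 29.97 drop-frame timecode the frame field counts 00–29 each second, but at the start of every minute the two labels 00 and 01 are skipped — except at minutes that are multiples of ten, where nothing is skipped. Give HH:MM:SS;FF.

Each 10-minute DF block holds 10 × 60 × 30 − 9 × 2 = 17982 frames. 20280 ÷ 17982 → 1 full block, remainder 2298.
Within the partial block the first minute is 1800 frames and each further minute 1798, so 1 further minute boundary passed. Total skipped labels = 18 × 1 + 2 × 1 = 20.
Non-drop label index = 20280 + 20 = 20300; at 30 labels/s that is 00:11:16:20, i.e. DF 00:11:16;20.

00:11:16;20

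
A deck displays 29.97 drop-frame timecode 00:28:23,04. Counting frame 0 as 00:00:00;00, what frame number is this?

As if non-drop at 30 labels/s: (0 × 3600 + 28 × 60 + 23) × 30 + 4 = 51094.
Minute boundaries passed: 28; those not divisible by 10: 28 − 2 = 26; dropped labels = 2 × 26 = 52.
Actual frame index = 51094 − 52 = 51042.

51042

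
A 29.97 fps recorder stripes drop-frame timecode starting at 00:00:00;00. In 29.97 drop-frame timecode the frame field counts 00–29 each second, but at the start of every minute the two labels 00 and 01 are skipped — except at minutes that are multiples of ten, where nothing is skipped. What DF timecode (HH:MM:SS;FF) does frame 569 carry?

Ten DF minutes hold 17982 frames, so frame 569 lies in block 0 (frames 0–17981) with 569 frames into that block.
The block's first minute is 1800 frames and the rest 1798 each; 569 frames reaches minute 0, so 0 × 18 + 0 × 2 = 0 labels have been skipped so far.
Adding those back, label number 569 + 0 = 569 at 30 labels/s is 18 s + 29 f = 0 h 0 min 18 s frame 29, i.e. 00:00:18;29.

00:00:18;29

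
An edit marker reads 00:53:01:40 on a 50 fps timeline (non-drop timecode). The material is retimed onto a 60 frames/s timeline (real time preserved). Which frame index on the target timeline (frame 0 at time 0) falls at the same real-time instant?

Source frame index: (0×3600 + 53×60 + 1) × 50 + 40 = 159090.
Real time: 159090 / (50) = 15909/5 s.
Target frame: (15909/5) × (60) = 190908.

frame 190908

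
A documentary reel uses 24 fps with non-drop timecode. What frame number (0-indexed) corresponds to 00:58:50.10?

Total seconds to the label: (0 × 3600 + 58 × 60 + 50) = 3530.
Frame index = 3530 × 24 + 10 = 84730.

84730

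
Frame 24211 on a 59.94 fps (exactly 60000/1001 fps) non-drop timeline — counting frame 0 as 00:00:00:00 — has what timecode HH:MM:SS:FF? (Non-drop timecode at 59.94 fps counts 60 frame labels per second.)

24211 ÷ 60 = 403 full seconds, remainder 31 frames.
403 s = 0 h 6 min 43 s.
Timecode: 00:06:43:31.

00:06:43:31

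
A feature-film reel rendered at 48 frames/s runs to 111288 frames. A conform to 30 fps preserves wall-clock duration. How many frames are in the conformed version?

69555 frames

Target frames = source frames × (target rate / source rate) = 111288 × (30)/(48) = 111288 × 5/8 = 69555.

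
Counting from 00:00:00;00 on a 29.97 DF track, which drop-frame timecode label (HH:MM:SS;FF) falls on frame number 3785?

Each 10-minute DF block holds 10 × 60 × 30 − 9 × 2 = 17982 frames. 3785 ÷ 17982 → 0 full blocks, remainder 3785.
Within the partial block the first minute is 1800 frames and each further minute 1798, so 2 further minute boundaries passed. Total skipped labels = 18 × 0 + 2 × 2 = 4.
Non-drop label index = 3785 + 4 = 3789; at 30 labels/s that is 00:02:06:09, i.e. DF 00:02:06;09.

00:02:06;09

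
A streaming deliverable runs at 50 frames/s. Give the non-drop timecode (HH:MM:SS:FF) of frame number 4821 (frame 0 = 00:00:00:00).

00:01:36:21

4821 ÷ 50 = 96 full seconds, remainder 21 frames.
96 s = 0 h 1 min 36 s.
Timecode: 00:01:36:21.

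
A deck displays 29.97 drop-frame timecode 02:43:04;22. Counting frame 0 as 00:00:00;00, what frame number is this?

As if non-drop at 30 labels/s: (2 × 3600 + 43 × 60 + 4) × 30 + 22 = 293542.
Minute boundaries passed: 163; those not divisible by 10: 163 − 16 = 147; dropped labels = 2 × 147 = 294.
Actual frame index = 293542 − 294 = 293248.

293248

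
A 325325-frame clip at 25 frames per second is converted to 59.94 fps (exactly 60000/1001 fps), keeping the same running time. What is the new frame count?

780000 frames

Target frames = source frames × (target rate / source rate) = 325325 × (60000/1001)/(25) = 325325 × 2400/1001 = 780000.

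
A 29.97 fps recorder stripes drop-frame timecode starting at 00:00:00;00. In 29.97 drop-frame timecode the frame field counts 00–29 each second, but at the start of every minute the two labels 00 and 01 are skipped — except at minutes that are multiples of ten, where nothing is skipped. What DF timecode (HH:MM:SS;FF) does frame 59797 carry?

00:33:15;07

Ten DF minutes hold 17982 frames, so frame 59797 lies in block 3 (frames 53946–71927) with 5851 frames into that block.
The block's first minute is 1800 frames and the rest 1798 each; 5851 frames reaches minute 3, so 3 × 18 + 3 × 2 = 60 labels have been skipped so far.
Adding those back, label number 59797 + 60 = 59857 at 30 labels/s is 1995 s + 7 f = 0 h 33 min 15 s frame 7, i.e. 00:33:15;07.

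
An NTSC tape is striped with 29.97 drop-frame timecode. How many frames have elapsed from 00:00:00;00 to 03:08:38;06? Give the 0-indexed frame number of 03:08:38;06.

339206

As if non-drop at 30 labels/s: (3 × 3600 + 8 × 60 + 38) × 30 + 6 = 339546.
Minute boundaries passed: 188; those not divisible by 10: 188 − 18 = 170; dropped labels = 2 × 170 = 340.
Actual frame index = 339546 − 340 = 339206.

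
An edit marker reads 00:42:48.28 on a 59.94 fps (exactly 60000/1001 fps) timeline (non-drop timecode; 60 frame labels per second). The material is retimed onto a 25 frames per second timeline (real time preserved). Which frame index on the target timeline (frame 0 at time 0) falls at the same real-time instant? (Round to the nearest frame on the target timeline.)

frame 64276

Source frame index: (0×3600 + 42×60 + 48) × 60 + 28 = 154108.
Real time: 154108 / (60000/1001) = 38565527/15000 s.
Target frame: (38565527/15000) × (25) = 38565527/600 ≈ 64275.878 → 64276.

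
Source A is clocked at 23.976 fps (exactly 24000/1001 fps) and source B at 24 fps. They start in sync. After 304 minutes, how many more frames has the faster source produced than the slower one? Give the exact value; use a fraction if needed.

304 min = 18240 s.
A emits 24000/1001 × 18240 = 437760000/1001 frames; B emits 24 × 18240 = 437760.
Difference = 437760/1001 frames (≈ 437.3227); B is ahead of A.

437760/1001 frames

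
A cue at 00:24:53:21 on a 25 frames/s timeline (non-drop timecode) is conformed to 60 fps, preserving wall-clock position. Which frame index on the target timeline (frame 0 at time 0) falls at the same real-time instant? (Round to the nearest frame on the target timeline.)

Source frame index: (0×3600 + 24×60 + 53) × 25 + 21 = 37346.
Real time: 37346 / (25) = 37346/25 s.
Target frame: (37346/25) × (60) = 448152/5 ≈ 89630.400 → 89630.

frame 89630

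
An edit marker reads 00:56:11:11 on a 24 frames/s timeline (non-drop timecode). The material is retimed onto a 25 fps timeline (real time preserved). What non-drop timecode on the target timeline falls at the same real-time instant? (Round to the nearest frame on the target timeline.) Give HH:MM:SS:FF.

Source frame index: (0×3600 + 56×60 + 11) × 24 + 11 = 80915.
Real time: 80915 / (24) = 80915/24 s.
Target frame: (80915/24) × (25) = 2022875/24 ≈ 84286.458 → 84286.
At 25 labels/s: frame 84286 → 00:56:11:11.

00:56:11:11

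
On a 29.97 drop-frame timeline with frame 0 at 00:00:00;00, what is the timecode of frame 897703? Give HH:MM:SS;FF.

08:19:13;13

Each 10-minute DF block holds 10 × 60 × 30 − 9 × 2 = 17982 frames. 897703 ÷ 17982 → 49 full blocks, remainder 16585.
Within the partial block the first minute is 1800 frames and each further minute 1798, so 9 further minute boundaries passed. Total skipped labels = 18 × 49 + 2 × 9 = 900.
Non-drop label index = 897703 + 900 = 898603; at 30 labels/s that is 08:19:13:13, i.e. DF 08:19:13;13.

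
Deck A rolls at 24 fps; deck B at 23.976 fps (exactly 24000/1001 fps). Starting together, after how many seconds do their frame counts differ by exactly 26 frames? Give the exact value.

The gap grows by |24000/1001 − 24| = 24/1001 frames per second.
Time for a 26-frame gap: 26 ÷ (24/1001) = 13013/12 s.

13013/12 seconds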